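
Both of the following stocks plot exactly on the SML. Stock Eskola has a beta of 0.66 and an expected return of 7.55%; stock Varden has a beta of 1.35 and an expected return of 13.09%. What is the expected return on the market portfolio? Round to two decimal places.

Both satisfy E(R) = R_f + β·MRP, so the slope of the SML is
MRP = (13.09% − 7.55%) / (1.35 − 0.66) = 5.54% / 0.69 = 8.0290%
R_f = E(R_Eskola) − β_Eskola·MRP = 7.55% − 0.66 × 8.0290% = 2.2509%
E(R_m) = R_f + MRP = 2.2509% + 8.0290% = 10.28%

10.28%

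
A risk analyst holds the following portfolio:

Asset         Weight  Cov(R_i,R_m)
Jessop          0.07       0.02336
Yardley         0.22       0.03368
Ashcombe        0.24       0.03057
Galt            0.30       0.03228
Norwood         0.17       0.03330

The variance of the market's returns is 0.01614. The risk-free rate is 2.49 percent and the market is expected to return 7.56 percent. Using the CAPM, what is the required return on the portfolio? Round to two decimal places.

β_Jessop = 0.02336 / 0.01614 = 1.4473
β_Yardley = 0.03368 / 0.01614 = 2.0867
β_Ashcombe = 0.03057 / 0.01614 = 1.8941
β_Galt = 0.03228 / 0.01614 = 2.0000
β_Norwood = 0.03330 / 0.01614 = 2.0632
β_P = Σ w_i β_i = 0.07×1.4473 + 0.22×2.0867 + 0.24×1.8941 + 0.30×2.0000 + 0.17×2.0632 = 1.9657
MRP = 7.56% − 2.49% = 5.07%
E(R_P) = R_f + β_P × MRP = 2.49% + 1.9657 × 5.07% = 12.46%

12.46%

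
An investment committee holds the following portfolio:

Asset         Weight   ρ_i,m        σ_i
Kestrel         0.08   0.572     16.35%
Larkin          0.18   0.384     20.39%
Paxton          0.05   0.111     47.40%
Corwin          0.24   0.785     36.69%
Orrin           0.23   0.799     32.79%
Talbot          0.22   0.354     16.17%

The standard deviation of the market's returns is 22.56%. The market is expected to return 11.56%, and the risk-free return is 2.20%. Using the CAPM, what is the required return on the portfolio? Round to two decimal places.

β_Kestrel = 0.572 × 16.35% / 22.56% = 0.4145
β_Larkin = 0.384 × 20.39% / 22.56% = 0.3471
β_Paxton = 0.111 × 47.40% / 22.56% = 0.2332
β_Corwin = 0.785 × 36.69% / 22.56% = 1.2767
β_Orrin = 0.799 × 32.79% / 22.56% = 1.1613
β_Talbot = 0.354 × 16.17% / 22.56% = 0.2537
β_P = Σ w_i β_i = 0.08×0.4145 + 0.18×0.3471 + 0.05×0.2332 + 0.24×1.2767 + 0.23×1.1613 + 0.22×0.2537 = 0.7366
MRP = 11.56% − 2.20% = 9.36%
E(R_P) = R_f + β_P × MRP = 2.20% + 0.7366 × 9.36% = 9.09%

9.09%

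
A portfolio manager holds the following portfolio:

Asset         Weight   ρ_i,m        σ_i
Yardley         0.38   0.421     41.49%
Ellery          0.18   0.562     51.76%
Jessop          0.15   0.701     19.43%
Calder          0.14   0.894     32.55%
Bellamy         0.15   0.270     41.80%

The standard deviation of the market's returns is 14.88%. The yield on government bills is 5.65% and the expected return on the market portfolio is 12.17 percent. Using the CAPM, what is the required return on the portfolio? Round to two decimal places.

14.27%

β_Yardley = 0.421 × 41.49% / 14.88% = 1.1739
β_Ellery = 0.562 × 51.76% / 14.88% = 1.9549
β_Jessop = 0.701 × 19.43% / 14.88% = 0.9154
β_Calder = 0.894 × 32.55% / 14.88% = 1.9556
β_Bellamy = 0.270 × 41.80% / 14.88% = 0.7585
β_P = Σ w_i β_i = 0.38×1.1739 + 0.18×1.9549 + 0.15×0.9154 + 0.14×1.9556 + 0.15×0.7585 = 1.3228
MRP = 12.17% − 5.65% = 6.52%
E(R_P) = R_f + β_P × MRP = 5.65% + 1.3228 × 6.52% = 14.27%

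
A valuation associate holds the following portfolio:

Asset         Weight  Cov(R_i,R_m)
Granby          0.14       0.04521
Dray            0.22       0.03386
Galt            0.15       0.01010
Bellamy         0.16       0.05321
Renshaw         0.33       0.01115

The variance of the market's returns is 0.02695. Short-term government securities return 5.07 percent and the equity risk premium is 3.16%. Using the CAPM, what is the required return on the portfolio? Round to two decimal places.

8.29%

β_Granby = 0.04521 / 0.02695 = 1.6776
β_Dray = 0.03386 / 0.02695 = 1.2564
β_Galt = 0.01010 / 0.02695 = 0.3748
β_Bellamy = 0.05321 / 0.02695 = 1.9744
β_Renshaw = 0.01115 / 0.02695 = 0.4137
β_P = Σ w_i β_i = 0.14×1.6776 + 0.22×1.2564 + 0.15×0.3748 + 0.16×1.9744 + 0.33×0.4137 = 1.0199
E(R_P) = R_f + β_P × MRP = 5.07% + 1.0199 × 3.16% = 8.29%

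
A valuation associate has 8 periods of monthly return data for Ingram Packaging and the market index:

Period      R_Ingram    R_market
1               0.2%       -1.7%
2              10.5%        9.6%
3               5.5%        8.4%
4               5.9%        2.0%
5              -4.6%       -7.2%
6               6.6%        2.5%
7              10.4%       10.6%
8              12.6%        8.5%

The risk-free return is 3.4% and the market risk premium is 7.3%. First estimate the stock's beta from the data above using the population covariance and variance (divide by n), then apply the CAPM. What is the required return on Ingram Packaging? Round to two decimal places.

9.50%

Mean R_i = (0.2 + 10.5 + 5.5 + 5.9 − 4.6 + 6.6 + 10.4 + 12.6) / 8 = 5.8875%
Mean R_m = (-1.7 + 9.6 + 8.4 + 2.0 − 7.2 + 2.5 + 10.6 + 8.5) / 8 = 4.0875%
Σ(R_i − R̄_i)(R_m − R̄_m) = 232.8988  ⇒  Cov = 232.8988 / 8 = 29.1124
Σ(R_m − R̄_m)² = 278.6488  ⇒  Var(R_m) = 278.6488 / 8 = 34.8311
β = Cov / Var(R_m) = 29.1124 / 34.8311 = 0.8358
E(R) = R_f + β × MRP = 3.4% + 0.8358 × 7.3% = 9.50%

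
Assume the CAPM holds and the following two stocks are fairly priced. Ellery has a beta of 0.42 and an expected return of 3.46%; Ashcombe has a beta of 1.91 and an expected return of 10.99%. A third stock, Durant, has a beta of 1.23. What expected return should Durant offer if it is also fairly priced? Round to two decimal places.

7.55%

MRP (SML slope) = (10.99% − 3.46%) / (1.91 − 0.42) = 7.53% / 1.49 = 5.0537%
R_f (intercept) = 3.46% − 0.42 × 5.0537% = 1.3374%
E(R_Durant) = R_f + β × MRP = 1.3374% + 1.23 × 5.0537% = 7.55%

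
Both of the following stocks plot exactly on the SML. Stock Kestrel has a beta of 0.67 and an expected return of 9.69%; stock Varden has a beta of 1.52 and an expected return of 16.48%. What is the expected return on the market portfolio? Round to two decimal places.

12.33%

Both satisfy E(R) = R_f + β·MRP, so the slope of the SML is
MRP = (16.48% − 9.69%) / (1.52 − 0.67) = 6.79% / 0.85 = 7.9882%
R_f = E(R_Kestrel) − β_Kestrel·MRP = 9.69% − 0.67 × 7.9882% = 4.3379%
E(R_m) = R_f + MRP = 4.3379% + 7.9882% = 12.33%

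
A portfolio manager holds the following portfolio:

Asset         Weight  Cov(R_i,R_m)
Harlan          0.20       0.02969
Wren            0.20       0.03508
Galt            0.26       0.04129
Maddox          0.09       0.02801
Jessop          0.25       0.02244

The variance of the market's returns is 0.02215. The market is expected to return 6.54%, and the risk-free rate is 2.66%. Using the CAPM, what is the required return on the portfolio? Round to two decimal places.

8.23%

β_Harlan = 0.02969 / 0.02215 = 1.3404
β_Wren = 0.03508 / 0.02215 = 1.5837
β_Galt = 0.04129 / 0.02215 = 1.8641
β_Maddox = 0.02801 / 0.02215 = 1.2646
β_Jessop = 0.02244 / 0.02215 = 1.0131
β_P = Σ w_i β_i = 0.20×1.3404 + 0.20×1.5837 + 0.26×1.8641 + 0.09×1.2646 + 0.25×1.0131 = 1.4366
MRP = 6.54% − 2.66% = 3.88%
E(R_P) = R_f + β_P × MRP = 2.66% + 1.4366 × 3.88% = 8.23%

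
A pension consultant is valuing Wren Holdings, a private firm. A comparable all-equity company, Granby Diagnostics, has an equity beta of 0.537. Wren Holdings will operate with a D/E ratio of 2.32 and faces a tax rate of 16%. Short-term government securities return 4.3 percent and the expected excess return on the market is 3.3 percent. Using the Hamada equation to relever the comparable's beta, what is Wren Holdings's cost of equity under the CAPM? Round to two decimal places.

9.53%

β_L = β_U × [1 + (1 − t)(D/E)] = 0.537 × [1 + (1 − 0.16) × 2.32]
    = 0.537 × [1 + 0.84 × 2.32] = 0.537 × 2.9488 = 1.5835
E(R) = R_f + β_L × MRP = 4.3% + 1.5835 × 3.3% = 9.53%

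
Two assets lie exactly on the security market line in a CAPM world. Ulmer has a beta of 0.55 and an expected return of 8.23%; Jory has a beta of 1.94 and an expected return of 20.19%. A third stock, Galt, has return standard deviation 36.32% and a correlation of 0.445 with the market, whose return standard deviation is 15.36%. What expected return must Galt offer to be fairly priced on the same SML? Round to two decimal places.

12.55%

MRP = (20.19% − 8.23%) / (1.94 − 0.55) = 8.6043%
R_f = 8.23% − 0.55 × 8.6043% = 3.4976%
β_Galt = ρ·σ_i/σ_m = 0.445 × 36.32 / 15.36 = 1.0522
E(R_Galt) = R_f + β × MRP = 3.4976% + 1.0522 × 8.6043% = 12.55%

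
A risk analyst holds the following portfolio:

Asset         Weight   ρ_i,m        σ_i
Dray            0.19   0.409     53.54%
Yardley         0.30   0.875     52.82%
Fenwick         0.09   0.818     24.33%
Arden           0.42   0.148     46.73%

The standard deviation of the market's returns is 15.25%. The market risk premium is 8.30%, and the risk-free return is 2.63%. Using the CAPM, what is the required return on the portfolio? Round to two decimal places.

15.00%

β_Dray = 0.409 × 53.54% / 15.25% = 1.4359
β_Yardley = 0.875 × 52.82% / 15.25% = 3.0307
β_Fenwick = 0.818 × 24.33% / 15.25% = 1.3050
β_Arden = 0.148 × 46.73% / 15.25% = 0.4535
β_P = Σ w_i β_i = 0.19×1.4359 + 0.30×3.0307 + 0.09×1.3050 + 0.42×0.4535 = 1.4900
E(R_P) = R_f + β_P × MRP = 2.63% + 1.4900 × 8.30% = 15.00%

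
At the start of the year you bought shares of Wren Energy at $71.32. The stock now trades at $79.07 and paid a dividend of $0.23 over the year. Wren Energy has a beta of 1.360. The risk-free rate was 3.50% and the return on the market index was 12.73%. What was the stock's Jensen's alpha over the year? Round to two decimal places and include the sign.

-4.86%

Realised HPR = (P1 + D1 − P0) / P0 = (79.07 + 0.23 − 71.32) / 71.32 = 7.98 / 71.32 = 11.1890%
MRP = 12.73% − 3.50% = 9.23%
CAPM required = R_f + β·MRP = 3.50% + 1.360 × 9.23% = 16.05280%
α = realised − required = 11.1890% − 16.05280% = -4.86%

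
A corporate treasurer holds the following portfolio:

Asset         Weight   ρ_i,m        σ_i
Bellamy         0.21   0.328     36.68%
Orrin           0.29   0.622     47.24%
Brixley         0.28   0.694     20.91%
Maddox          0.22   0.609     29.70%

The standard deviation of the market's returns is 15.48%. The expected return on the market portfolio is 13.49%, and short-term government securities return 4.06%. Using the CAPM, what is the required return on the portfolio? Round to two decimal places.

β_Bellamy = 0.328 × 36.68% / 15.48% = 0.7772
β_Orrin = 0.622 × 47.24% / 15.48% = 1.8981
β_Brixley = 0.694 × 20.91% / 15.48% = 0.9374
β_Maddox = 0.609 × 29.70% / 15.48% = 1.1684
β_P = Σ w_i β_i = 0.21×0.7772 + 0.29×1.8981 + 0.28×0.9374 + 0.22×1.1684 = 1.2332
MRP = 13.49% − 4.06% = 9.43%
E(R_P) = R_f + β_P × MRP = 4.06% + 1.2332 × 9.43% = 15.69%

15.69%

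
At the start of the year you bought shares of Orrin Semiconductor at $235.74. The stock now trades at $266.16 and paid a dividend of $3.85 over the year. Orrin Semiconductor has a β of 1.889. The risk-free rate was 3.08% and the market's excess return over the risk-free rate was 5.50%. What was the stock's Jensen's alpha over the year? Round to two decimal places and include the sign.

+1.07%

Realised HPR = (P1 + D1 − P0) / P0 = (266.16 + 3.85 − 235.74) / 235.74 = 34.27 / 235.74 = 14.5372%
CAPM required = R_f + β·MRP = 3.08% + 1.889 × 5.50% = 13.46950%
α = realised − required = 14.5372% − 13.46950% = +1.07%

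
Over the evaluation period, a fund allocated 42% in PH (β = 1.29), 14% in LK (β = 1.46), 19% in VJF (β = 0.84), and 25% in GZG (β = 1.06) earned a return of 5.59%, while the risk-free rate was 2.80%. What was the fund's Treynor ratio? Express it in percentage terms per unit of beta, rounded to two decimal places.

β_P = 0.42×1.29 + 0.14×1.46 + 0.19×0.84 + 0.25×1.06 = 1.1708
Treynor = (R_P − R_f) / β_P = (5.59% − 2.80%) / 1.1708 = 2.79% / 1.1708 = 2.38%

2.38%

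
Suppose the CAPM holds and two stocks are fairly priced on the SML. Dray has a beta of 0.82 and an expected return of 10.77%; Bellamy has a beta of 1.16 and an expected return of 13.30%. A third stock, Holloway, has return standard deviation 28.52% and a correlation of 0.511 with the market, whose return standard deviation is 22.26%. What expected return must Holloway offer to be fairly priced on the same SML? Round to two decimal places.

9.54%

MRP = (13.30% − 10.77%) / (1.16 − 0.82) = 7.4412%
R_f = 10.77% − 0.82 × 7.4412% = 4.6682%
β_Holloway = ρ·σ_i/σ_m = 0.511 × 28.52 / 22.26 = 0.6547
E(R_Holloway) = R_f + β × MRP = 4.6682% + 0.6547 × 7.4412% = 9.54%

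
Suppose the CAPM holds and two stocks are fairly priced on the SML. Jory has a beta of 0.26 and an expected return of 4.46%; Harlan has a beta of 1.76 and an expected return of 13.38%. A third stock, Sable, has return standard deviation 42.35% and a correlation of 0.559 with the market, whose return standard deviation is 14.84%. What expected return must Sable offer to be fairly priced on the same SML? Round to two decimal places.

MRP = (13.38% − 4.46%) / (1.76 − 0.26) = 5.9467%
R_f = 4.46% − 0.26 × 5.9467% = 2.9139%
β_Sable = ρ·σ_i/σ_m = 0.559 × 42.35 / 14.84 = 1.5953
E(R_Sable) = R_f + β × MRP = 2.9139% + 1.5953 × 5.9467% = 12.40%

12.40%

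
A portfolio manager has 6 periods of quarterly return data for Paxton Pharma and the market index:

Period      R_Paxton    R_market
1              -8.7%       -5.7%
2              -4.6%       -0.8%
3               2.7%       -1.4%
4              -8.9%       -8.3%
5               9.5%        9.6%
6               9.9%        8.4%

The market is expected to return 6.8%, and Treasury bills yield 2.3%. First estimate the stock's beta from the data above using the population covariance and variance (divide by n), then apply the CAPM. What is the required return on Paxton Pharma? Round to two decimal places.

Mean R_i = (-8.7 − 4.6 + 2.7 − 8.9 + 9.5 + 9.9) / 6 = -0.0167%
Mean R_m = (-5.7 − 0.8 − 1.4 − 8.3 + 9.6 + 8.4) / 6 = 0.3000%
Σ(R_i − R̄_i)(R_m − R̄_m) = 297.7500  ⇒  Cov = 297.7500 / 6 = 49.6250
Σ(R_m − R̄_m)² = 266.1600  ⇒  Var(R_m) = 266.1600 / 6 = 44.3600
β = Cov / Var(R_m) = 49.6250 / 44.3600 = 1.1187
MRP = 6.8% − 2.3% = 4.50%
E(R) = R_f + β × MRP = 2.3% + 1.1187 × 4.5% = 7.33%

7.33%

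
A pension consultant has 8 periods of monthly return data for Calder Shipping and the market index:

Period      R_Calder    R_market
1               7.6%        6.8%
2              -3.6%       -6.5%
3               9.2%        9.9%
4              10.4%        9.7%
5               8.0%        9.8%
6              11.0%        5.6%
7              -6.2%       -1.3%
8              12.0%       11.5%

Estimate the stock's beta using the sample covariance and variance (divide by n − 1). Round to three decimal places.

Mean R_i = (7.6 − 3.6 + 9.2 + 10.4 + 8.0 + 11.0 − 6.2 + 12.0) / 8 = 6.0500%
Mean R_m = (6.8 − 6.5 + 9.9 + 9.7 + 9.8 + 5.6 − 1.3 + 11.5) / 8 = 5.6875%
Σ(R_i − R̄_i)(R_m − R̄_m) = 277.8250  ⇒  Cov = 277.8250 / 7 = 39.6893
Σ(R_m − R̄_m)² = 283.1488  ⇒  Var(R_m) = 283.1488 / 7 = 40.4498
β = Cov / Var(R_m) = 39.6893 / 40.4498 = 0.9812

0.981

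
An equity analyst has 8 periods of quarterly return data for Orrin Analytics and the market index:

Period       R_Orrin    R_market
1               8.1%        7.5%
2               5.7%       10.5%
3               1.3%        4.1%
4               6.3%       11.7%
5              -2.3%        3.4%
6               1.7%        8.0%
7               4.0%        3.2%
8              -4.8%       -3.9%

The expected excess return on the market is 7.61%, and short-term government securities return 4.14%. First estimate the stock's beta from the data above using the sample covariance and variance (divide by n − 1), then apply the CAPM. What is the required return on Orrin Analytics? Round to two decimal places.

9.65%

Mean R_i = (8.1 + 5.7 + 1.3 + 6.3 − 2.3 + 1.7 + 4.0 − 4.8) / 8 = 2.5000%
Mean R_m = (7.5 + 10.5 + 4.1 + 11.7 + 3.4 + 8.0 + 3.2 − 3.9) / 8 = 5.5625%
Σ(R_i − R̄_i)(R_m − R̄_m) = 125.6900  ⇒  Cov = 125.6900 / 7 = 17.9557
Σ(R_m − R̄_m)² = 173.6788  ⇒  Var(R_m) = 173.6788 / 7 = 24.8113
β = Cov / Var(R_m) = 17.9557 / 24.8113 = 0.7237
E(R) = R_f + β × MRP = 4.14% + 0.7237 × 7.61% = 9.65%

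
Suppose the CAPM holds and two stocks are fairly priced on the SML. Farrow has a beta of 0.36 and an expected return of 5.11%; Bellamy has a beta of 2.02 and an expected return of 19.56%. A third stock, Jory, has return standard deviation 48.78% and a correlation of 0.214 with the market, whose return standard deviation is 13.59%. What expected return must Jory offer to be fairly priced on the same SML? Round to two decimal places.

8.66%

MRP = (19.56% − 5.11%) / (2.02 − 0.36) = 8.7048%
R_f = 5.11% − 0.36 × 8.7048% = 1.9763%
β_Jory = ρ·σ_i/σ_m = 0.214 × 48.78 / 13.59 = 0.7681
E(R_Jory) = R_f + β × MRP = 1.9763% + 0.7681 × 8.7048% = 8.66%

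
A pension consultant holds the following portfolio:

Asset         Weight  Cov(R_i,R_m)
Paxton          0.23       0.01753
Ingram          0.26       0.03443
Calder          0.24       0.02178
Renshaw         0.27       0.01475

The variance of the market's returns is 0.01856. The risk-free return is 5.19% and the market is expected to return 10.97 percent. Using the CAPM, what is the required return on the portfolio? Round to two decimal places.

β_Paxton = 0.01753 / 0.01856 = 0.9445
β_Ingram = 0.03443 / 0.01856 = 1.8551
β_Calder = 0.02178 / 0.01856 = 1.1735
β_Renshaw = 0.01475 / 0.01856 = 0.7947
β_P = Σ w_i β_i = 0.23×0.9445 + 0.26×1.8551 + 0.24×1.1735 + 0.27×0.7947 = 1.1958
MRP = 10.97% − 5.19% = 5.78%
E(R_P) = R_f + β_P × MRP = 5.19% + 1.1958 × 5.78% = 12.10%

12.10%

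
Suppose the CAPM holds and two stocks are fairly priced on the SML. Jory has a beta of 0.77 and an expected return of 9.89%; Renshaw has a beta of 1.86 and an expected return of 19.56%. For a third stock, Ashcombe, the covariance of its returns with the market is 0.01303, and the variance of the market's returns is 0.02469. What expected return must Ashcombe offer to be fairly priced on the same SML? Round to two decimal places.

7.74%

MRP = (19.56% − 9.89%) / (1.86 − 0.77) = 8.8716%
R_f = 9.89% − 0.77 × 8.8716% = 3.0589%
β_Ashcombe = Cov / Var(R_m) = 0.01303 / 0.02469 = 0.5277
E(R_Ashcombe) = R_f + β × MRP = 3.0589% + 0.5277 × 8.8716% = 7.74%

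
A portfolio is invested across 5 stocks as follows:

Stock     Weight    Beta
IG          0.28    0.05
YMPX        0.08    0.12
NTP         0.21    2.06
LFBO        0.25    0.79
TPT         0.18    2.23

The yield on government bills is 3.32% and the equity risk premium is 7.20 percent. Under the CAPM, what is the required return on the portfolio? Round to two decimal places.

10.92%

β_P = Σ w_i β_i = 0.28×0.05 + 0.08×0.12 + 0.21×2.06 + 0.25×0.79 + 0.18×2.23 = 1.0551
E(R_P) = R_f + β_P × MRP = 3.32% + 1.0551 × 7.20% = 10.92%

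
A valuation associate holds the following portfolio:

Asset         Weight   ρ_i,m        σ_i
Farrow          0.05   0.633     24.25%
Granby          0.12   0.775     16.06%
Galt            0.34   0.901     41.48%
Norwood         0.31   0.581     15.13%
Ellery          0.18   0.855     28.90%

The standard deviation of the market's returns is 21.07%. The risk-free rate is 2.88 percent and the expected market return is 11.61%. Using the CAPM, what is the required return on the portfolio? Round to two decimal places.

12.05%

β_Farrow = 0.633 × 24.25% / 21.07% = 0.7285
β_Granby = 0.775 × 16.06% / 21.07% = 0.5907
β_Galt = 0.901 × 41.48% / 21.07% = 1.7738
β_Norwood = 0.581 × 15.13% / 21.07% = 0.4172
β_Ellery = 0.855 × 28.90% / 21.07% = 1.1727
β_P = Σ w_i β_i = 0.05×0.7285 + 0.12×0.5907 + 0.34×1.7738 + 0.31×0.4172 + 0.18×1.1727 = 1.0508
MRP = 11.61% − 2.88% = 8.73%
E(R_P) = R_f + β_P × MRP = 2.88% + 1.0508 × 8.73% = 12.05%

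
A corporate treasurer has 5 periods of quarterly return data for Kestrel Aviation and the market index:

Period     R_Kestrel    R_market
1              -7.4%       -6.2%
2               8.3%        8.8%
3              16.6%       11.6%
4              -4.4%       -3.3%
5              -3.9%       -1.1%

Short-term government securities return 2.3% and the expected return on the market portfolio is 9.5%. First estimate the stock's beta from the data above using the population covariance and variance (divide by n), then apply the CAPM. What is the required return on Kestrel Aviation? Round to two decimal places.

11.54%

Mean R_i = (-7.4 + 8.3 + 16.6 − 4.4 − 3.9) / 5 = 1.8400%
Mean R_m = (-6.2 + 8.8 + 11.6 − 3.3 − 1.1) / 5 = 1.9600%
Σ(R_i − R̄_i)(R_m − R̄_m) = 312.2580  ⇒  Cov = 312.2580 / 5 = 62.4516
Σ(R_m − R̄_m)² = 243.3320  ⇒  Var(R_m) = 243.3320 / 5 = 48.6664
β = Cov / Var(R_m) = 62.4516 / 48.6664 = 1.2833
MRP = 9.5% − 2.3% = 7.20%
E(R) = R_f + β × MRP = 2.3% + 1.2833 × 7.2% = 11.54%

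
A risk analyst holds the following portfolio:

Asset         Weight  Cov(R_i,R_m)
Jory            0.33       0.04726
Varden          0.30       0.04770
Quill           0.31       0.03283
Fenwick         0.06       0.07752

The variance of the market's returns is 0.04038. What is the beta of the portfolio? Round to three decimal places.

β_Jory = 0.04726 / 0.04038 = 1.1704
β_Varden = 0.04770 / 0.04038 = 1.1813
β_Quill = 0.03283 / 0.04038 = 0.8130
β_Fenwick = 0.07752 / 0.04038 = 1.9198
β_P = Σ w_i β_i = 0.33×1.1704 + 0.30×1.1813 + 0.31×0.8130 + 0.06×1.9198 = 1.1078

1.108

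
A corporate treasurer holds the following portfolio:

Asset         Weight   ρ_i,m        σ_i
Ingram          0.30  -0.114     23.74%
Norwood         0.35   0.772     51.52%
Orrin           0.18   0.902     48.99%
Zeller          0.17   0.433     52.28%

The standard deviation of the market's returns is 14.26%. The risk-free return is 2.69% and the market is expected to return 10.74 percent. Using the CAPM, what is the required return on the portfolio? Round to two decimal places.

β_Ingram = -0.114 × 23.74% / 14.26% = -0.1898
β_Norwood = 0.772 × 51.52% / 14.26% = 2.7892
β_Orrin = 0.902 × 48.99% / 14.26% = 3.0988
β_Zeller = 0.433 × 52.28% / 14.26% = 1.5875
β_P = Σ w_i β_i = 0.30×-0.1898 + 0.35×2.7892 + 0.18×3.0988 + 0.17×1.5875 = 1.7469
MRP = 10.74% − 2.69% = 8.05%
E(R_P) = R_f + β_P × MRP = 2.69% + 1.7469 × 8.05% = 16.75%

16.75%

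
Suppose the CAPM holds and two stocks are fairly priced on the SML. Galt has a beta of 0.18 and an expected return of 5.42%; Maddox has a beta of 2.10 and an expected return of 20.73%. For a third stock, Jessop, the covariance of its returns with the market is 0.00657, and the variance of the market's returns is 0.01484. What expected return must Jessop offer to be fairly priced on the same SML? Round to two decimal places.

MRP = (20.73% − 5.42%) / (2.10 − 0.18) = 7.9740%
R_f = 5.42% − 0.18 × 7.9740% = 3.9847%
β_Jessop = Cov / Var(R_m) = 0.00657 / 0.01484 = 0.4427
E(R_Jessop) = R_f + β × MRP = 3.9847% + 0.4427 × 7.9740% = 7.51%

7.51%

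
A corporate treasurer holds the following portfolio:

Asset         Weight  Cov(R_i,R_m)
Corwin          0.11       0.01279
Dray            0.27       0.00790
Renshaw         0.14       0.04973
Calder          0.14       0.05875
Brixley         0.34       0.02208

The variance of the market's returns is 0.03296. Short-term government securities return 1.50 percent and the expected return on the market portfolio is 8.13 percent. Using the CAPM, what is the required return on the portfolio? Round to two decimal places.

β_Corwin = 0.01279 / 0.03296 = 0.3880
β_Dray = 0.00790 / 0.03296 = 0.2397
β_Renshaw = 0.04973 / 0.03296 = 1.5088
β_Calder = 0.05875 / 0.03296 = 1.7825
β_Brixley = 0.02208 / 0.03296 = 0.6699
β_P = Σ w_i β_i = 0.11×0.3880 + 0.27×0.2397 + 0.14×1.5088 + 0.14×1.7825 + 0.34×0.6699 = 0.7959
MRP = 8.13% − 1.50% = 6.63%
E(R_P) = R_f + β_P × MRP = 1.50% + 0.7959 × 6.63% = 6.78%

6.78%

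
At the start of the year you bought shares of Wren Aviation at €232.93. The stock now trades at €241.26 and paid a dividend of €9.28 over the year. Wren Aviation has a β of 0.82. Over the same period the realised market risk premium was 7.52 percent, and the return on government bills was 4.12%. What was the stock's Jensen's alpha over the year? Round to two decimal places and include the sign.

Realised HPR = (P1 + D1 − P0) / P0 = (241.26 + 9.28 − 232.93) / 232.93 = 17.61 / 232.93 = 7.5602%
CAPM required = R_f + β·MRP = 4.12% + 0.82 × 7.52% = 10.2864%
α = realised − required = 7.5602% − 10.2864% = -2.73%

-2.73%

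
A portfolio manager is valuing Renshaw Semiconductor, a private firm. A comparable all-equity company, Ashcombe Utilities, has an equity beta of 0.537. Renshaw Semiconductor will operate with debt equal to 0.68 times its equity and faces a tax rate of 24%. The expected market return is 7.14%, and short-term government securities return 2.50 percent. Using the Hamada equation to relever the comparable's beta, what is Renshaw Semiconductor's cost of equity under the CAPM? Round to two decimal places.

6.28%

β_L = β_U × [1 + (1 − t)(D/E)] = 0.537 × [1 + (1 − 0.24) × 0.68]
    = 0.537 × [1 + 0.76 × 0.68] = 0.537 × 1.5168 = 0.8145
MRP = 7.14% − 2.50% = 4.64%
E(R) = R_f + β_L × MRP = 2.50% + 0.8145 × 4.64% = 6.28%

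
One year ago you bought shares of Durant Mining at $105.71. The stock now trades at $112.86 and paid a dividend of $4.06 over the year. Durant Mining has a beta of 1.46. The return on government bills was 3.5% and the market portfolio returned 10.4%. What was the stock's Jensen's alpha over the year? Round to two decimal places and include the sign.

Realised HPR = (P1 + D1 − P0) / P0 = (112.86 + 4.06 − 105.71) / 105.71 = 11.21 / 105.71 = 10.6045%
MRP = 10.4% − 3.5% = 6.90%
CAPM required = R_f + β·MRP = 3.5% + 1.46 × 6.9% = 13.5740%
α = realised − required = 10.6045% − 13.5740% = -2.97%

-2.97%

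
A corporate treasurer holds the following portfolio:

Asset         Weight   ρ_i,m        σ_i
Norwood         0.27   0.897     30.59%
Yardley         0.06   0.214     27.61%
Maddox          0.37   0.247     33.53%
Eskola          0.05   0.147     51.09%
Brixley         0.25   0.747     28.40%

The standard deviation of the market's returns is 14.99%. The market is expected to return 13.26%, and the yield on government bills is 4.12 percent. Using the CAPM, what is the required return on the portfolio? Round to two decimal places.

β_Norwood = 0.897 × 30.59% / 14.99% = 1.8305
β_Yardley = 0.214 × 27.61% / 14.99% = 0.3942
β_Maddox = 0.247 × 33.53% / 14.99% = 0.5525
β_Eskola = 0.147 × 51.09% / 14.99% = 0.5010
β_Brixley = 0.747 × 28.40% / 14.99% = 1.4153
β_P = Σ w_i β_i = 0.27×1.8305 + 0.06×0.3942 + 0.37×0.5525 + 0.05×0.5010 + 0.25×1.4153 = 1.1012
MRP = 13.26% − 4.12% = 9.14%
E(R_P) = R_f + β_P × MRP = 4.12% + 1.1012 × 9.14% = 14.18%

14.18%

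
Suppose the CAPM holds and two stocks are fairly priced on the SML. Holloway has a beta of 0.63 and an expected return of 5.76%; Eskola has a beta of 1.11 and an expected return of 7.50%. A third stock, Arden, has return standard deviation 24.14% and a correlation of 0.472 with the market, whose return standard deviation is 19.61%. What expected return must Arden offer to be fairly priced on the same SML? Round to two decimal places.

5.58%

MRP = (7.50% − 5.76%) / (1.11 − 0.63) = 3.6250%
R_f = 5.76% − 0.63 × 3.6250% = 3.4763%
β_Arden = ρ·σ_i/σ_m = 0.472 × 24.14 / 19.61 = 0.5810
E(R_Arden) = R_f + β × MRP = 3.4763% + 0.5810 × 3.6250% = 5.58%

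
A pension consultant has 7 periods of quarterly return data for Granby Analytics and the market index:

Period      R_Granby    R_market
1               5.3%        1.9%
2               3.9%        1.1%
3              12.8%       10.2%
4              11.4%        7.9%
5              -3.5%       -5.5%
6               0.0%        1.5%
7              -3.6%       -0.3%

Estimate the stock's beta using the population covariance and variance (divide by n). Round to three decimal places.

Mean R_i = (5.3 + 3.9 + 12.8 + 11.4 − 3.5 + 0.0 − 3.6) / 7 = 3.7571%
Mean R_m = (1.9 + 1.1 + 10.2 + 7.9 − 5.5 + 1.5 − 0.3) / 7 = 2.4000%
Σ(R_i − R̄_i)(R_m − R̄_m) = 192.1900  ⇒  Cov = 192.1900 / 7 = 27.4557
Σ(R_m − R̄_m)² = 163.5400  ⇒  Var(R_m) = 163.5400 / 7 = 23.3629
β = Cov / Var(R_m) = 27.4557 / 23.3629 = 1.1752

1.175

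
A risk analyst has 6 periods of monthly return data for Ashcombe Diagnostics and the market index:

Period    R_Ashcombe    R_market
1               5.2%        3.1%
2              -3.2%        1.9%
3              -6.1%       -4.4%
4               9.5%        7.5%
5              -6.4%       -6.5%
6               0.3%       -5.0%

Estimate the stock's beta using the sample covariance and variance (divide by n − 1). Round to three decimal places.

0.959

Mean R_i = (5.2 − 3.2 − 6.1 + 9.5 − 6.4 + 0.3) / 6 = -0.1167%
Mean R_m = (3.1 + 1.9 − 4.4 + 7.5 − 6.5 − 5.0) / 6 = -0.5667%
Σ(R_i − R̄_i)(R_m − R̄_m) = 147.8333  ⇒  Cov = 147.8333 / 5 = 29.5667
Σ(R_m − R̄_m)² = 154.1533  ⇒  Var(R_m) = 154.1533 / 5 = 30.8307
β = Cov / Var(R_m) = 29.5667 / 30.8307 = 0.9590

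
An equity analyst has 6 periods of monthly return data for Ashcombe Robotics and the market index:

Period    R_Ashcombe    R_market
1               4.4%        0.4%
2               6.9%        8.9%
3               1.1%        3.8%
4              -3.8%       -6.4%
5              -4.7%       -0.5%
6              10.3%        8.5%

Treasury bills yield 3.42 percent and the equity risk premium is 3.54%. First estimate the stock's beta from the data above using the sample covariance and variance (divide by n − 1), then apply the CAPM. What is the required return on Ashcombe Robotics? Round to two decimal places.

6.45%

Mean R_i = (4.4 + 6.9 + 1.1 − 3.8 − 4.7 + 10.3) / 6 = 2.3667%
Mean R_m = (0.4 + 8.9 + 3.8 − 6.4 − 0.5 + 8.5) / 6 = 2.4500%
Σ(R_i − R̄_i)(R_m − R̄_m) = 146.7800  ⇒  Cov = 146.7800 / 5 = 29.3560
Σ(R_m − R̄_m)² = 171.2550  ⇒  Var(R_m) = 171.2550 / 5 = 34.2510
β = Cov / Var(R_m) = 29.3560 / 34.2510 = 0.8571
E(R) = R_f + β × MRP = 3.42% + 0.8571 × 3.54% = 6.45%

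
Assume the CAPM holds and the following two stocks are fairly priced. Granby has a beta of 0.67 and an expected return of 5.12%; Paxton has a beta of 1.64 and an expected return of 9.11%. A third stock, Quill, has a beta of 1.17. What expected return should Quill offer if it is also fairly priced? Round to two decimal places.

7.18%

MRP (SML slope) = (9.11% − 5.12%) / (1.64 − 0.67) = 3.99% / 0.97 = 4.1134%
R_f (intercept) = 5.12% − 0.67 × 4.1134% = 2.3640%
E(R_Quill) = R_f + β × MRP = 2.3640% + 1.17 × 4.1134% = 7.18%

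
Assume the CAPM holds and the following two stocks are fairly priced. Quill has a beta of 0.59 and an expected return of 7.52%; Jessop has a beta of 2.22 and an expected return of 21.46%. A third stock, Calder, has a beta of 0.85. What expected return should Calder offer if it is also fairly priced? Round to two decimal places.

9.74%

MRP (SML slope) = (21.46% − 7.52%) / (2.22 − 0.59) = 13.94% / 1.63 = 8.5521%
R_f (intercept) = 7.52% − 0.59 × 8.5521% = 2.4743%
E(R_Calder) = R_f + β × MRP = 2.4743% + 0.85 × 8.5521% = 9.74%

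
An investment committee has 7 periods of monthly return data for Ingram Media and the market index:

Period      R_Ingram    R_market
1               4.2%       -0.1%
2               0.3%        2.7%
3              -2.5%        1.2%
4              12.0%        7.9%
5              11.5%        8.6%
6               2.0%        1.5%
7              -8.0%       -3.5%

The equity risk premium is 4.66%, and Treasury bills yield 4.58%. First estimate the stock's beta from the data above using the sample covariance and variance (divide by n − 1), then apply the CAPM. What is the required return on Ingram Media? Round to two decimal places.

11.71%

Mean R_i = (4.2 + 0.3 − 2.5 + 12.0 + 11.5 + 2.0 − 8.0) / 7 = 2.7857%
Mean R_m = (-0.1 + 2.7 + 1.2 + 7.9 + 8.6 + 1.5 − 3.5) / 7 = 2.6143%
Σ(R_i − R̄_i)(R_m − R̄_m) = 171.1114  ⇒  Cov = 171.1114 / 6 = 28.5186
Σ(R_m − R̄_m)² = 111.7686  ⇒  Var(R_m) = 111.7686 / 6 = 18.6281
β = Cov / Var(R_m) = 28.5186 / 18.6281 = 1.5309
E(R) = R_f + β × MRP = 4.58% + 1.5309 × 4.66% = 11.71%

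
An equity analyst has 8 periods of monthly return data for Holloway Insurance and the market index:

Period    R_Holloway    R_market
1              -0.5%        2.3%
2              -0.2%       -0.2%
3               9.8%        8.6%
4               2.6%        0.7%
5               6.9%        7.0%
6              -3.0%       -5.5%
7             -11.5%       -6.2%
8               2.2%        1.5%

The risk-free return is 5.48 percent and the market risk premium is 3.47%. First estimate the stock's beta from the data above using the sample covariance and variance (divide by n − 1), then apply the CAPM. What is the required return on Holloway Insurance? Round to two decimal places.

9.43%

Mean R_i = (-0.5 − 0.2 + 9.8 + 2.6 + 6.9 − 3.0 − 11.5 + 2.2) / 8 = 0.7875%
Mean R_m = (2.3 − 0.2 + 8.6 + 0.7 + 7.0 − 5.5 − 6.2 + 1.5) / 8 = 1.0250%
Σ(R_i − R̄_i)(R_m − R̄_m) = 217.9325  ⇒  Cov = 217.9325 / 7 = 31.1332
Σ(R_m − R̄_m)² = 191.3150  ⇒  Var(R_m) = 191.3150 / 7 = 27.3307
β = Cov / Var(R_m) = 31.1332 / 27.3307 = 1.1391
E(R) = R_f + β × MRP = 5.48% + 1.1391 × 3.47% = 9.43%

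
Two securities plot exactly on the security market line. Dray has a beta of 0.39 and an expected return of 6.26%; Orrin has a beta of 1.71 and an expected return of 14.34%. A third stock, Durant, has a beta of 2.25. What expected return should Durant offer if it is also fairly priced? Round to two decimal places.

MRP (SML slope) = (14.34% − 6.26%) / (1.71 − 0.39) = 8.08% / 1.32 = 6.1212%
R_f (intercept) = 6.26% − 0.39 × 6.1212% = 3.8727%
E(R_Durant) = R_f + β × MRP = 3.8727% + 2.25 × 6.1212% = 17.65%

17.65%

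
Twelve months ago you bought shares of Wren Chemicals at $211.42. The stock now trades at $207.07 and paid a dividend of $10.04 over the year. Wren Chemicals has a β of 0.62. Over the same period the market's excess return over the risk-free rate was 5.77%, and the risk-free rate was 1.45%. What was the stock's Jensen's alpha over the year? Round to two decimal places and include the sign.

-2.34%

Realised HPR = (P1 + D1 − P0) / P0 = (207.07 + 10.04 − 211.42) / 211.42 = 5.69 / 211.42 = 2.6913%
CAPM required = R_f + β·MRP = 1.45% + 0.62 × 5.77% = 5.0274%
α = realised − required = 2.6913% − 5.0274% = -2.34%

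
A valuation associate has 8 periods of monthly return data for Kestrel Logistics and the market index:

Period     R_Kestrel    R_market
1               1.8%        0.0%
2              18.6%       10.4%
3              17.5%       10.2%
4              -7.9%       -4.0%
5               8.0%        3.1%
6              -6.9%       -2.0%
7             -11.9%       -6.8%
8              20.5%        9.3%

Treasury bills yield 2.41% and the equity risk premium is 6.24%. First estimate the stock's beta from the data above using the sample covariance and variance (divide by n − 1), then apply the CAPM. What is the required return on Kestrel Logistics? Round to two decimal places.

Mean R_i = (1.8 + 18.6 + 17.5 − 7.9 + 8.0 − 6.9 − 11.9 + 20.5) / 8 = 4.9625%
Mean R_m = (0.0 + 10.4 + 10.2 − 4.0 + 3.1 − 2.0 − 6.8 + 9.3) / 8 = 2.5250%
Σ(R_i − R̄_i)(R_m − R̄_m) = 613.4675  ⇒  Cov = 613.4675 / 7 = 87.6382
Σ(R_m − R̄_m)² = 323.5350  ⇒  Var(R_m) = 323.5350 / 7 = 46.2193
β = Cov / Var(R_m) = 87.6382 / 46.2193 = 1.8961
E(R) = R_f + β × MRP = 2.41% + 1.8961 × 6.24% = 14.24%

14.24%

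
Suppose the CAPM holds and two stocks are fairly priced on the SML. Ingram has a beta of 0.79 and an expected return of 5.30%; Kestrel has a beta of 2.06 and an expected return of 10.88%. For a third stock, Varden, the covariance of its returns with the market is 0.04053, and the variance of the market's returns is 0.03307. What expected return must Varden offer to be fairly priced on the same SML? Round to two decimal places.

7.21%

MRP = (10.88% − 5.30%) / (2.06 − 0.79) = 4.3937%
R_f = 5.30% − 0.79 × 4.3937% = 1.8290%
β_Varden = Cov / Var(R_m) = 0.04053 / 0.03307 = 1.2256
E(R_Varden) = R_f + β × MRP = 1.8290% + 1.2256 × 4.3937% = 7.21%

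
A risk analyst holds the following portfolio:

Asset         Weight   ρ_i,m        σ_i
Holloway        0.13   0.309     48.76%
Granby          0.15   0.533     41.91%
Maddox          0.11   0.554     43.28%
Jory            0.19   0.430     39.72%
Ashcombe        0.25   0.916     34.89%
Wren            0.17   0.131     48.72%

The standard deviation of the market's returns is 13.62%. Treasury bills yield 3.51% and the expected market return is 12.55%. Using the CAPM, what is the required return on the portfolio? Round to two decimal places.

16.96%

β_Holloway = 0.309 × 48.76% / 13.62% = 1.1062
β_Granby = 0.533 × 41.91% / 13.62% = 1.6401
β_Maddox = 0.554 × 43.28% / 13.62% = 1.7604
β_Jory = 0.430 × 39.72% / 13.62% = 1.2540
β_Ashcombe = 0.916 × 34.89% / 13.62% = 2.3465
β_Wren = 0.131 × 48.72% / 13.62% = 0.4686
β_P = Σ w_i β_i = 0.13×1.1062 + 0.15×1.6401 + 0.11×1.7604 + 0.19×1.2540 + 0.25×2.3465 + 0.17×0.4686 = 1.4880
MRP = 12.55% − 3.51% = 9.04%
E(R_P) = R_f + β_P × MRP = 3.51% + 1.4880 × 9.04% = 16.96%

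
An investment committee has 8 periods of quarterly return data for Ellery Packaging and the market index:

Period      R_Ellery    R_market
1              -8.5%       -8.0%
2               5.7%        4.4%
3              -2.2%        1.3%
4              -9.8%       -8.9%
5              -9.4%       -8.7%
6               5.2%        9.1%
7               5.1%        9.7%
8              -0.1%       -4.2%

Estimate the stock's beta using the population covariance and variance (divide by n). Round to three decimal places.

Mean R_i = (-8.5 + 5.7 − 2.2 − 9.8 − 9.4 + 5.2 + 5.1 − 0.1) / 8 = -1.7500%
Mean R_m = (-8.0 + 4.4 + 1.3 − 8.9 − 8.7 + 9.1 + 9.7 − 4.2) / 8 = -0.6625%
Σ(R_i − R̄_i)(R_m − R̄_m) = 347.1550  ⇒  Cov = 347.1550 / 8 = 43.3944
Σ(R_m − R̄_m)² = 430.9788  ⇒  Var(R_m) = 430.9788 / 8 = 53.8724
β = Cov / Var(R_m) = 43.3944 / 53.8724 = 0.8055

0.806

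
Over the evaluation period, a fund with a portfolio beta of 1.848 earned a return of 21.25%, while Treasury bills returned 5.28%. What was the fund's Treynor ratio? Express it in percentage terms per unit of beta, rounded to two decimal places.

Treynor = (R_P − R_f) / β_P = (21.25% − 5.28%) / 1.8480 = 15.97% / 1.8480 = 8.64%

8.64%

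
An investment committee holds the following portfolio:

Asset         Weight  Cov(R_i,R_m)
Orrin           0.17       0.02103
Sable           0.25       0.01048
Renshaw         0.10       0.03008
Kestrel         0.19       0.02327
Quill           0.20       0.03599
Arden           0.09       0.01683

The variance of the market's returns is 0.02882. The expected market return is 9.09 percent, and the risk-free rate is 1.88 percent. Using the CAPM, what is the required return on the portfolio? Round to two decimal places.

β_Orrin = 0.02103 / 0.02882 = 0.7297
β_Sable = 0.01048 / 0.02882 = 0.3636
β_Renshaw = 0.03008 / 0.02882 = 1.0437
β_Kestrel = 0.02327 / 0.02882 = 0.8074
β_Quill = 0.03599 / 0.02882 = 1.2488
β_Arden = 0.01683 / 0.02882 = 0.5840
β_P = Σ w_i β_i = 0.17×0.7297 + 0.25×0.3636 + 0.10×1.0437 + 0.19×0.8074 + 0.20×1.2488 + 0.09×0.5840 = 0.7750
MRP = 9.09% − 1.88% = 7.21%
E(R_P) = R_f + β_P × MRP = 1.88% + 0.7750 × 7.21% = 7.47%

7.47%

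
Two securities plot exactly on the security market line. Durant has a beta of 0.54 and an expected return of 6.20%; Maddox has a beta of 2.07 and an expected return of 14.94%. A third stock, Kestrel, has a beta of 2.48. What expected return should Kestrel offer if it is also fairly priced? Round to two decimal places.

MRP (SML slope) = (14.94% − 6.20%) / (2.07 − 0.54) = 8.74% / 1.53 = 5.7124%
R_f (intercept) = 6.20% − 0.54 × 5.7124% = 3.1153%
E(R_Kestrel) = R_f + β × MRP = 3.1153% + 2.48 × 5.7124% = 17.28%

17.28%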